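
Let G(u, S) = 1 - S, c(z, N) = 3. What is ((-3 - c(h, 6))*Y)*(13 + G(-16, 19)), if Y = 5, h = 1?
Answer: 150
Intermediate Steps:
((-3 - c(h, 6))*Y)*(13 + G(-16, 19)) = ((-3 - 1*3)*5)*(13 + (1 - 1*19)) = ((-3 - 3)*5)*(13 + (1 - 19)) = (-6*5)*(13 - 18) = -30*(-5) = 150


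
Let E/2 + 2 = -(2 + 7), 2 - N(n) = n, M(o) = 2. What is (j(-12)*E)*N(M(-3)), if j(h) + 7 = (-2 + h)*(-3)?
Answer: 0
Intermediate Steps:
j(h) = -1 - 3*h (j(h) = -7 + (-2 + h)*(-3) = -7 + (6 - 3*h) = -1 - 3*h)
N(n) = 2 - n
E = -22 (E = -4 + 2*(-(2 + 7)) = -4 + 2*(-1*9) = -4 + 2*(-9) = -4 - 18 = -22)
(j(-12)*E)*N(M(-3)) = ((-1 - 3*(-12))*(-22))*(2 - 1*2) = ((-1 + 36)*(-22))*(2 - 2) = (35*(-22))*0 = -770*0 = 0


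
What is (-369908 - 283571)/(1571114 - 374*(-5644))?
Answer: -653479/3681970 ≈ -0.17748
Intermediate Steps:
(-369908 - 283571)/(1571114 - 374*(-5644)) = -653479/(1571114 + 2110856) = -653479/3681970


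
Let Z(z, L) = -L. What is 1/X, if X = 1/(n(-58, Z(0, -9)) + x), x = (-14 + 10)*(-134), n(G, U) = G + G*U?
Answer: -44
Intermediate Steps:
x = 536 (x = -4*(-134) = 536)
X = -1/44 (X = 1/(-58*(1 - 1*(-9)) + 536) = 1/(-58*(1 + 9) + 536) = 1/(-58*10 + 536) = 1/(-580 + 536) = 1/(-44) = -1/44 ≈ -0.022727)
1/X = 1/(-1/44) = -44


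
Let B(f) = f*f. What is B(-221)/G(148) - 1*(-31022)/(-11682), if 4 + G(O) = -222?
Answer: -288785767/1320066 ≈ -218.77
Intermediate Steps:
G(O) = -226 (G(O) = -4 - 222 = -226)
B(f) = f²
B(-221)/G(148) - 1*(-31022)/(-11682) = (-221)²/(-226) - 1*(-31022)/(-11682) = 48841*(-1/226) + 31022*(-1/11682) = -48841/226 - 15511/5841 = -288785767/1320066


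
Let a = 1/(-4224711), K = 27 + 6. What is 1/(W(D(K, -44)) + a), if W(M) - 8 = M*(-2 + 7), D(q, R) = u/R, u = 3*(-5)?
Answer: 185887284/1803951553 ≈ 0.10304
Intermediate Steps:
u = -15
K = 33
D(q, R) = -15/R
W(M) = 8 + 5*M (W(M) = 8 + M*(-2 + 7) = 8 + M*5 = 8 + 5*M)
a = -1/4224711 ≈ -2.3670e-7
1/(W(D(K, -44)) + a) = 1/((8 + 5*(-15/(-44))) - 1/4224711) = 1/((8 + 5*(-15*(-1/44))) - 1/4224711) = 1/((8 + 5*(15/44)) - 1/4224711) = 1/((8 + 75/44) - 1/4224711) = 1/(427/44 - 1/4224711) = 1/(1803951553/185887284) = 185887284/1803951553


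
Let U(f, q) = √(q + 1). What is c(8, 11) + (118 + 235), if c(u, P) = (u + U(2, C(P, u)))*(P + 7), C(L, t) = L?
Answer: 497 + 36*√3 ≈ 559.35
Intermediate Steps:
U(f, q) = √(1 + q)
c(u, P) = (7 + P)*(u + √(1 + P)) (c(u, P) = (u + √(1 + P))*(P + 7) = (u + √(1 + P))*(7 + P) = (7 + P)*(u + √(1 + P)))
c(8, 11) + (118 + 235) = (7*8 + 7*√(1 + 11) + 11*8 + 11*√(1 + 11)) + (118 + 235) = (56 + 7*√12 + 88 + 11*√12) + 353 = (56 + 7*(2*√3) + 88 + 11*(2*√3)) + 353 = (56 + 14*√3 + 88 + 22*√3) + 353 = (144 + 36*√3) + 353 = 497 + 36*√3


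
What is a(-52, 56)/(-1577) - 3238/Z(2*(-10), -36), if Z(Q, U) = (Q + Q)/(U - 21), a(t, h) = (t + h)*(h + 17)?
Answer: -145536131/31540 ≈ -4614.3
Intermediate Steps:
a(t, h) = (17 + h)*(h + t) (a(t, h) = (h + t)*(17 + h) = (17 + h)*(h + t))
Z(Q, U) = 2*Q/(-21 + U) (Z(Q, U) = (2*Q)/(-21 + U) = 2*Q/(-21 + U))
a(-52, 56)/(-1577) - 3238/Z(2*(-10), -36) = (56² + 17*56 + 17*(-52) + 56*(-52))/(-1577) - 3238/(2*(2*(-10))/(-21 - 36)) = (3136 + 952 - 884 - 2912)*(-1/1577) - 3238/(2*(-20)/(-57)) = 292*(-1/1577) - 3238/(2*(-20)*(-1/57)) = -292/1577 - 3238/40/57 = -292/1577 - 3238*57/40 = -292/1577 - 92283/20 = -145536131/31540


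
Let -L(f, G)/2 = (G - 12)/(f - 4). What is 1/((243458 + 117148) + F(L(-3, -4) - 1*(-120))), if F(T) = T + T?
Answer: 7/2525858 ≈ 2.7713e-6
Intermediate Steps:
L(f, G) = -2*(-12 + G)/(-4 + f) (L(f, G) = -2*(G - 12)/(f - 4) = -2*(-12 + G)/(-4 + f))
F(T) = 2*T
1/((243458 + 117148) + F(L(-3, -4) - 1*(-120))) = 1/((243458 + 117148) + 2*(2*(12 - 1*(-4))/(-4 - 3) - 1*(-120))) = 1/(360606 + 2*(2*(12 + 4)/(-7) + 120)) = 1/(360606 + 2*(2*(-⅐)*16 + 120)) = 1/(360606 + 2*(-32/7 + 120)) = 1/(360606 + 2*(808/7)) = 1/(360606 + 1616/7) = 1/(2525858/7) = 7/2525858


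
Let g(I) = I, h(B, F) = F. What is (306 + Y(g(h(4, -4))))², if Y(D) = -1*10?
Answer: 87616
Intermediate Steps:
Y(D) = -10
(306 + Y(g(h(4, -4))))² = (306 - 10)² = 296² = 87616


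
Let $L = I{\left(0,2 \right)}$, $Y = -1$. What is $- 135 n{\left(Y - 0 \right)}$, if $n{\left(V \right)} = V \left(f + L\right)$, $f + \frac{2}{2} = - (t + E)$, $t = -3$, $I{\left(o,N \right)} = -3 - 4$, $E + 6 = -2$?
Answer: $405$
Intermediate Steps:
$E = -8$ ($E = -6 - 2 = -8$)
$I{\left(o,N \right)} = -7$
$L = -7$
$f = 10$ ($f = -1 - \left(-3 - 8\right) = -1 - -11 = -1 + 11 = 10$)
$n{\left(V \right)} = 3 V$ ($n{\left(V \right)} = V \left(10 - 7\right) = V 3 = 3 V$)
$- 135 n{\left(Y - 0 \right)} = - 135 \cdot 3 \left(-1 - 0\right) = - 135 \cdot 3 \left(-1 + 0\right) = - 135 \cdot 3 \left(-1\right) = \left(-135\right) \left(-3\right) = 405$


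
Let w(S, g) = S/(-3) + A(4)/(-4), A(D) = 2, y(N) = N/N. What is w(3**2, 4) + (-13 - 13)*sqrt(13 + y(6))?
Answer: -7/2 - 26*sqrt(14) ≈ -100.78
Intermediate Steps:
y(N) = 1
w(S, g) = -1/2 - S/3 (w(S, g) = S/(-3) + 2/(-4) = S*(-1/3) + 2*(-1/4) = -S/3 - 1/2 = -1/2 - S/3)
w(3**2, 4) + (-13 - 13)*sqrt(13 + y(6)) = (-1/2 - 1/3*3**2) + (-13 - 13)*sqrt(13 + 1) = (-1/2 - 1/3*9) - 26*sqrt(14) = (-1/2 - 3) - 26*sqrt(14) = -7/2 - 26*sqrt(14)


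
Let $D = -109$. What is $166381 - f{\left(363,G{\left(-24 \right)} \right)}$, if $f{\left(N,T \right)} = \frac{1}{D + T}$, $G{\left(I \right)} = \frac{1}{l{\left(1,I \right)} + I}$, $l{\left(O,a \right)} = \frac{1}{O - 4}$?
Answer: $\frac{1324392833}{7960} \approx 1.6638 \cdot 10^{5}$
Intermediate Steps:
$l{\left(O,a \right)} = \frac{1}{-4 + O}$
$G{\left(I \right)} = \frac{1}{- \frac{1}{3} + I}$ ($G{\left(I \right)} = \frac{1}{\frac{1}{-4 + 1} + I} = \frac{1}{\frac{1}{-3} + I} = \frac{1}{- \frac{1}{3} + I}$)
$f{\left(N,T \right)} = \frac{1}{-109 + T}$
$166381 - f{\left(363,G{\left(-24 \right)} \right)} = 166381 - \frac{1}{-109 + \frac{3}{-1 + 3 \left(-24\right)}} = 166381 - \frac{1}{-109 + \frac{3}{-1 - 72}} = 166381 - \frac{1}{-109 + \frac{3}{-73}} = 166381 - \frac{1}{-109 + 3 \left(- \frac{1}{73}\right)} = 166381 - \frac{1}{-109 - \frac{3}{73}} = 166381 - \frac{1}{- \frac{7960}{73}} = 166381 - - \frac{73}{7960} = 166381 + \frac{73}{7960} = \frac{1324392833}{7960}$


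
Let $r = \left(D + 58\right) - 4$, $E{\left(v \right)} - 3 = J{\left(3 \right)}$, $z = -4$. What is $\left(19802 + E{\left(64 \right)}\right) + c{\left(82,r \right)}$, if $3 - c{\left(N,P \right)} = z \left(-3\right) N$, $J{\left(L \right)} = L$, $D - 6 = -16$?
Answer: $18827$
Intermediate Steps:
$D = -10$ ($D = 6 - 16 = -10$)
$E{\left(v \right)} = 6$ ($E{\left(v \right)} = 3 + 3 = 6$)
$r = 44$ ($r = \left(-10 + 58\right) - 4 = 48 - 4 = 44$)
$c{\left(N,P \right)} = 3 - 12 N$ ($c{\left(N,P \right)} = 3 - \left(-4\right) \left(-3\right) N = 3 - 12 N$)
$\left(19802 + E{\left(64 \right)}\right) + c{\left(82,r \right)} = \left(19802 + 6\right) + \left(3 - 984\right) = 19808 + \left(3 - 984\right) = 19808 - 981 = 18827$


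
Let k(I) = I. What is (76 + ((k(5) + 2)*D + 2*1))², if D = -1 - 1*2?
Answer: 3249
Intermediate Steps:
D = -3 (D = -1 - 2 = -3)
(76 + ((k(5) + 2)*D + 2*1))² = (76 + ((5 + 2)*(-3) + 2*1))² = (76 + (7*(-3) + 2))² = (76 + (-21 + 2))² = (76 - 19)² = 57² = 3249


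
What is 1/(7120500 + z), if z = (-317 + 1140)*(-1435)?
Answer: 1/5939495 ≈ 1.6836e-7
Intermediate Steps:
z = -1181005 (z = 823*(-1435) = -1181005)
1/(7120500 + z) = 1/(7120500 - 1181005) = 1/5939495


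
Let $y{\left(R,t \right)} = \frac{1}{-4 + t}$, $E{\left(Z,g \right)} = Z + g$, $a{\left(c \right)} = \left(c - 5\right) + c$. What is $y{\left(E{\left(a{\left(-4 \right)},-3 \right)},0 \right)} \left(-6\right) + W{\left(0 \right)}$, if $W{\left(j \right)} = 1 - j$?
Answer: $\frac{5}{2} \approx 2.5$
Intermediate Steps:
$a{\left(c \right)} = -5 + 2 c$ ($a{\left(c \right)} = \left(-5 + c\right) + c = -5 + 2 c$)
$y{\left(E{\left(a{\left(-4 \right)},-3 \right)},0 \right)} \left(-6\right) + W{\left(0 \right)} = \frac{1}{-4 + 0} \left(-6\right) + \left(1 - 0\right) = \frac{1}{-4} \left(-6\right) + \left(1 + 0\right) = \left(- \frac{1}{4}\right) \left(-6\right) + 1 = \frac{3}{2} + 1 = \frac{5}{2}$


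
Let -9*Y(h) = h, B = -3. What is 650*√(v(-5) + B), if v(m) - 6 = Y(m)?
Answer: 2600*√2/3 ≈ 1225.7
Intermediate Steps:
Y(h) = -h/9
v(m) = 6 - m/9
650*√(v(-5) + B) = 650*√((6 - ⅑*(-5)) - 3) = 650*√((6 + 5/9) - 3) = 650*√(59/9 - 3) = 650*√(32/9) = 650*(4*√2/3) = 2600*√2/3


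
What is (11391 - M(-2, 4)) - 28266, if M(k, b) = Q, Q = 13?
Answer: -16888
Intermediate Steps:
M(k, b) = 13
(11391 - M(-2, 4)) - 28266 = (11391 - 1*13) - 28266 = (11391 - 13) - 28266 = 11378 - 28266 = -16888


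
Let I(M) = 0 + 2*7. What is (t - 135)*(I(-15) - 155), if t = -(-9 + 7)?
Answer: 18753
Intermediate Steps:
I(M) = 14 (I(M) = 0 + 14 = 14)
t = 2 (t = -1*(-2) = 2)
(t - 135)*(I(-15) - 155) = (2 - 135)*(14 - 155) = -133*(-141) = 18753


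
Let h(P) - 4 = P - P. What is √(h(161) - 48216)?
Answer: 2*I*√12053 ≈ 219.57*I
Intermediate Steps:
h(P) = 4 (h(P) = 4 + (P - P) = 4 + 0 = 4)
√(h(161) - 48216) = √(4 - 48216) = √(-48212) = 2*I*√12053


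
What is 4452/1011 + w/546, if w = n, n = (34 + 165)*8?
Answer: 673384/92001 ≈ 7.3193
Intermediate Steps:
n = 1592 (n = 199*8 = 1592)
w = 1592
4452/1011 + w/546 = 4452/1011 + 1592/546 = 4452*(1/1011) + 1592*(1/546) = 1484/337 + 796/273 = 673384/92001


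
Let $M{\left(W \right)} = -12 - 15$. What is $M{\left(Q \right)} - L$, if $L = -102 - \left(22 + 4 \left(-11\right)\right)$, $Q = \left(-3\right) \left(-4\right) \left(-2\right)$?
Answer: $53$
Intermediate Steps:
$Q = -24$ ($Q = 12 \left(-2\right) = -24$)
$M{\left(W \right)} = -27$ ($M{\left(W \right)} = -12 - 15 = -27$)
$L = -80$ ($L = -102 - \left(22 - 44\right) = -102 - -22 = -102 + 22 = -80$)
$M{\left(Q \right)} - L = -27 - -80 = -27 + 80 = 53$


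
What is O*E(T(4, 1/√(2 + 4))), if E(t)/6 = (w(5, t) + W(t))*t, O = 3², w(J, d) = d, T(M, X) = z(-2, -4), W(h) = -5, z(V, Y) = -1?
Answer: 324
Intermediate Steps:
T(M, X) = -1
O = 9
E(t) = 6*t*(-5 + t) (E(t) = 6*((t - 5)*t) = 6*((-5 + t)*t) = 6*(t*(-5 + t)) = 6*t*(-5 + t))
O*E(T(4, 1/√(2 + 4))) = 9*(6*(-1)*(-5 - 1)) = 9*(6*(-1)*(-6)) = 9*36 = 324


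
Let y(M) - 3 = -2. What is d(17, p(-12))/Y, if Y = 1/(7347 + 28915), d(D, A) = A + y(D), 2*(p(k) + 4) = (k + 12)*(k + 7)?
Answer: -108786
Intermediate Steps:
p(k) = -4 + (7 + k)*(12 + k)/2 (p(k) = -4 + ((k + 12)*(k + 7))/2 = -4 + ((12 + k)*(7 + k))/2 = -4 + ((7 + k)*(12 + k))/2 = -4 + (7 + k)*(12 + k)/2)
y(M) = 1 (y(M) = 3 - 2 = 1)
d(D, A) = 1 + A (d(D, A) = A + 1 = 1 + A)
Y = 1/36262 ≈ 2.7577e-5
d(17, p(-12))/Y = (1 + (38 + (½)*(-12)² + (19/2)*(-12)))/(1/36262) = (1 + (38 + (½)*144 - 114))*36262 = (1 + (38 + 72 - 114))*36262 = (1 - 4)*36262 = -3*36262 = -108786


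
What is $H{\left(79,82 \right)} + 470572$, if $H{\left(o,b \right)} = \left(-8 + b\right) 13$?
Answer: $471534$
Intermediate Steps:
$H{\left(o,b \right)} = -104 + 13 b$
$H{\left(79,82 \right)} + 470572 = \left(-104 + 13 \cdot 82\right) + 470572 = \left(-104 + 1066\right) + 470572 = 962 + 470572 = 471534$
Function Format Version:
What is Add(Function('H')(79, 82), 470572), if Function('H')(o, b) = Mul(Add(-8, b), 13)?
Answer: 471534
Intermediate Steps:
Function('H')(o, b) = Add(-104, Mul(13, b))
Add(Function('H')(79, 82), 470572) = Add(Add(-104, Mul(13, 82)), 470572) = Add(Add(-104, 1066), 470572) = Add(962, 470572) = 471534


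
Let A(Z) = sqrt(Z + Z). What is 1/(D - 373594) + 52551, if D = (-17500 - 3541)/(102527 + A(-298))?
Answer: 77100602462005353055339190/1467157665238197094497 - 42082*I*sqrt(149)/1467157665238197094497 ≈ 52551.0 - 3.5012e-16*I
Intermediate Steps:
A(Z) = sqrt(2)*sqrt(Z) (A(Z) = sqrt(2*Z) = sqrt(2)*sqrt(Z))
D = -21041/(102527 + 2*I*sqrt(149)) (D = (-17500 - 3541)/(102527 + sqrt(2)*sqrt(-298)) = -21041/(102527 + sqrt(2)*(I*sqrt(298))) = -21041/(102527 + 2*I*sqrt(149)) ≈ -0.20522 + 4.8867e-5*I)
1/(D - 373594) + 52551 = 1/((-2157270607/10511786325 + 42082*I*sqrt(149)/10511786325) - 373594) + 52551 = 1/(-3927142457572657/10511786325 + 42082*I*sqrt(149)/10511786325) + 52551 = 52551 + 1/(-3927142457572657/10511786325 + 42082*I*sqrt(149)/10511786325)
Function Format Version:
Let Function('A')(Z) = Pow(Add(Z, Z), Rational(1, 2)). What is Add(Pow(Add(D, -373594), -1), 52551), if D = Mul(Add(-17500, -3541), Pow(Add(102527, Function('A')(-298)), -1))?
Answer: Add(Rational(77100602462005353055339190, 1467157665238197094497), Mul(Rational(-42082, 1467157665238197094497), I, Pow(149, Rational(1, 2)))) ≈ Add(52551., Mul(-3.5012e-16, I))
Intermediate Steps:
Function('A')(Z) = Mul(Pow(2, Rational(1, 2)), Pow(Z, Rational(1, 2))) (Function('A')(Z) = Pow(Mul(2, Z), Rational(1, 2)) = Mul(Pow(2, Rational(1, 2)), Pow(Z, Rational(1, 2))))
D = Mul(-21041, Pow(Add(102527, Mul(2, I, Pow(149, Rational(1, 2)))), -1)) (D = Mul(Add(-17500, -3541), Pow(Add(102527, Mul(Pow(2, Rational(1, 2)), Pow(-298, Rational(1, 2)))), -1)) = Mul(-21041, Pow(Add(102527, Mul(Pow(2, Rational(1, 2)), Mul(I, Pow(298, Rational(1, 2))))), -1)) = Mul(-21041, Pow(Add(102527, Mul(2, I, Pow(149, Rational(1, 2)))), -1)) ≈ Add(-0.20522, Mul(4.8867e-5, I)))
Add(Pow(Add(D, -373594), -1), 52551) = Add(Pow(Add(Add(Rational(-2157270607, 10511786325), Mul(Rational(42082, 10511786325), I, Pow(149, Rational(1, 2)))), -373594), -1), 52551) = Add(Pow(Add(Rational(-3927142457572657, 10511786325), Mul(Rational(42082, 10511786325), I, Pow(149, Rational(1, 2)))), -1), 52551) = Add(52551, Pow(Add(Rational(-3927142457572657, 10511786325), Mul(Rational(42082, 10511786325), I, Pow(149, Rational(1, 2)))), -1))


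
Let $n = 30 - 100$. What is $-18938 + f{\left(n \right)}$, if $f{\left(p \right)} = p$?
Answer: $-19008$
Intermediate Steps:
$n = -70$
$-18938 + f{\left(n \right)} = -18938 - 70 = -19008$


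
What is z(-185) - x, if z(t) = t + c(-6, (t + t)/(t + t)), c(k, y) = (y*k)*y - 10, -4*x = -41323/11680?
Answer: -9432043/46720 ≈ -201.88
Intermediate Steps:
x = 41323/46720 (x = -(-41323)/(4*11680) = -¼*(-41323/11680) = 41323/46720 ≈ 0.88448)
c(k, y) = -10 + k*y² (c(k, y) = (k*y)*y - 10 = k*y² - 10 = -10 + k*y²)
z(t) = -16 + t (z(t) = t + (-10 - 6*((t + t)/(t + t))²) = t + (-10 - 6*((2*t)/((2*t)))²) = t + (-10 - 6*((2*t)*(1/(2*t)))²) = t + (-10 - 6*1²) = t + (-10 - 6*1) = t + (-10 - 6) = t - 16 = -16 + t)
z(-185) - x = (-16 - 185) - 1*41323/46720 = -201 - 41323/46720 = -9432043/46720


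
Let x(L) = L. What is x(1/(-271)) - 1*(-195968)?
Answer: 53107327/271 ≈ 1.9597e+5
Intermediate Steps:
x(1/(-271)) - 1*(-195968) = 1/(-271) - 1*(-195968) = -1/271 + 195968 = 53107327/271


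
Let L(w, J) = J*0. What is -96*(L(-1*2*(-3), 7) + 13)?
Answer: -1248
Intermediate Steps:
L(w, J) = 0
-96*(L(-1*2*(-3), 7) + 13) = -96*(0 + 13) = -96*13 = -1248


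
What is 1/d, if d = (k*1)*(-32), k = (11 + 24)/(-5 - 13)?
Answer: 9/560 ≈ 0.016071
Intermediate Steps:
k = -35/18 (k = 35/(-18) = 35*(-1/18) = -35/18 ≈ -1.9444)
d = 560/9 (d = -35/18*1*(-32) = -35/18*(-32) = 560/9 ≈ 62.222)
1/d = 1/(560/9) = 9/560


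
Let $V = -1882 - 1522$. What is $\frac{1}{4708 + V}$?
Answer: $\frac{1}{1304} \approx 0.00076687$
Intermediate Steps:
$V = -3404$ ($V = -1882 - 1522 = -3404$)
$\frac{1}{4708 + V} = \frac{1}{4708 - 3404} = \frac{1}{1304}$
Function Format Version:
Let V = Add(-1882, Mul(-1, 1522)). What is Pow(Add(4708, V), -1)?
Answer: Rational(1, 1304) ≈ 0.00076687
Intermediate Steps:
V = -3404 (V = Add(-1882, -1522) = -3404)
Pow(Add(4708, V), -1) = Pow(Add(4708, -3404), -1) = Pow(1304, -1) = Rational(1, 1304)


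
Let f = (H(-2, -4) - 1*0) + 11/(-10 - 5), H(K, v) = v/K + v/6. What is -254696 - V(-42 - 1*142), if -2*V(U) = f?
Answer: -2546957/10 ≈ -2.5470e+5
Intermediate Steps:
H(K, v) = v/6 + v/K (H(K, v) = v/K + v*(⅙) = v/K + v/6 = v/6 + v/K)
f = ⅗ (f = (((⅙)*(-4) - 4/(-2)) - 1*0) + 11/(-10 - 5) = ((-⅔ - 4*(-½)) + 0) + 11/(-15) = ((-⅔ + 2) + 0) - 1/15*11 = (4/3 + 0) - 11/15 = 4/3 - 11/15 = ⅗ ≈ 0.60000)
V(U) = -3/10 (V(U) = -½*⅗ = -3/10)
-254696 - V(-42 - 1*142) = -254696 - 1*(-3/10) = -254696 + 3/10 = -2546957/10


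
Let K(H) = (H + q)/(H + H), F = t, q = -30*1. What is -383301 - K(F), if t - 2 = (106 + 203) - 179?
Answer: -16865261/44 ≈ -3.8330e+5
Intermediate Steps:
q = -30
t = 132 (t = 2 + ((106 + 203) - 179) = 2 + (309 - 179) = 2 + 130 = 132)
F = 132
K(H) = (-30 + H)/(2*H) (K(H) = (H - 30)/(H + H) = (-30 + H)/((2*H)) = (-30 + H)*(1/(2*H)) = (-30 + H)/(2*H))
-383301 - K(F) = -383301 - (-30 + 132)/(2*132) = -383301 - 102/(2*132) = -383301 - 1*17/44 = -383301 - 17/44 = -16865261/44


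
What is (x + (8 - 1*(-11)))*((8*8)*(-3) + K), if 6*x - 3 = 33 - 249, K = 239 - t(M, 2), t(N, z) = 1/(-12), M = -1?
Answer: -6215/8 ≈ -776.88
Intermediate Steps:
t(N, z) = -1/12
K = 2869/12 (K = 239 - 1*(-1/12) = 239 + 1/12 = 2869/12 ≈ 239.08)
x = -71/2 (x = 1/2 + (33 - 249)/6 = 1/2 + (1/6)*(-216) = 1/2 - 36 = -71/2 ≈ -35.500)
(x + (8 - 1*(-11)))*((8*8)*(-3) + K) = (-71/2 + (8 - 1*(-11)))*((8*8)*(-3) + 2869/12) = (-71/2 + (8 + 11))*(64*(-3) + 2869/12) = (-71/2 + 19)*(-192 + 2869/12) = -33/2*565/12 = -6215/8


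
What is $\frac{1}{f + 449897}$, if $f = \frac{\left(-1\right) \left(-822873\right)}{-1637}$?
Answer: $\frac{1637}{735658516} \approx 2.2252 \cdot 10^{-6}$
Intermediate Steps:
$f = - \frac{822873}{1637}$ ($f = 822873 \left(- \frac{1}{1637}\right) = - \frac{822873}{1637} \approx -502.67$)
$\frac{1}{f + 449897} = \frac{1}{- \frac{822873}{1637} + 449897} = \frac{1}{\frac{735658516}{1637}} = \frac{1637}{735658516}$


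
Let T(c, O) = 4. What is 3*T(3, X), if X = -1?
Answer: 12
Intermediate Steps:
3*T(3, X) = 3*4 = 12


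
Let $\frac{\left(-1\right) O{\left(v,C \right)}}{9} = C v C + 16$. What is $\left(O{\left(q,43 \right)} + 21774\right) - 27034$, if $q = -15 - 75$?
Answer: $1492286$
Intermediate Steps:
$q = -90$
$O{\left(v,C \right)} = -144 - 9 v C^{2}$ ($O{\left(v,C \right)} = - 9 \left(C v C + 16\right) = - 9 \left(v C^{2} + 16\right) = - 9 \left(16 + v C^{2}\right) = -144 - 9 v C^{2}$)
$\left(O{\left(q,43 \right)} + 21774\right) - 27034 = \left(\left(-144 - - 810 \cdot 43^{2}\right) + 21774\right) - 27034 = \left(\left(-144 - \left(-810\right) 1849\right) + 21774\right) - 27034 = \left(\left(-144 + 1497690\right) + 21774\right) - 27034 = \left(1497546 + 21774\right) - 27034 = 1519320 - 27034 = 1492286$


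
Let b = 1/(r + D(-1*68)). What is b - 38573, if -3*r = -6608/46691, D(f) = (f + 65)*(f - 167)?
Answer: -3809395009756/98758073 ≈ -38573.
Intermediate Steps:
D(f) = (-167 + f)*(65 + f) (D(f) = (65 + f)*(-167 + f) = (-167 + f)*(65 + f))
r = 6608/140073 (r = -(-6608)/(3*46691) = -⅓*(-6608/46691) = 6608/140073 ≈ 0.047175)
b = 140073/98758073 (b = 1/(6608/140073 + (-10855 + (-1*68)² - (-102)*68)) = 1/(6608/140073 + (-10855 + (-68)² - 102*(-68))) = 1/(6608/140073 + (-10855 + 4624 + 6936)) = 1/(6608/140073 + 705) = 1/(98758073/140073) = 140073/98758073 ≈ 0.0014183)
b - 38573 = 140073/98758073 - 38573 = -3809395009756/98758073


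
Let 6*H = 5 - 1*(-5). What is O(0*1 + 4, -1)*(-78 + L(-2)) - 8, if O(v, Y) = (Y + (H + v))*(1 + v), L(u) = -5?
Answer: -5834/3 ≈ -1944.7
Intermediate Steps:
H = 5/3 (H = (5 - 1*(-5))/6 = (5 + 5)/6 = (⅙)*10 = 5/3 ≈ 1.6667)
O(v, Y) = (1 + v)*(5/3 + Y + v) (O(v, Y) = (Y + (5/3 + v))*(1 + v) = (5/3 + Y + v)*(1 + v) = (1 + v)*(5/3 + Y + v))
O(0*1 + 4, -1)*(-78 + L(-2)) - 8 = (5/3 - 1 + (0*1 + 4)² + 8*(0*1 + 4)/3 - (0*1 + 4))*(-78 - 5) - 8 = (5/3 - 1 + (0 + 4)² + 8*(0 + 4)/3 - (0 + 4))*(-83) - 8 = (5/3 - 1 + 4² + (8/3)*4 - 1*4)*(-83) - 8 = (5/3 - 1 + 16 + 32/3 - 4)*(-83) - 8 = (70/3)*(-83) - 8 = -5810/3 - 8 = -5834/3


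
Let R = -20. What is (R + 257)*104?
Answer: 24648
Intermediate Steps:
(R + 257)*104 = (-20 + 257)*104 = 237*104 = 24648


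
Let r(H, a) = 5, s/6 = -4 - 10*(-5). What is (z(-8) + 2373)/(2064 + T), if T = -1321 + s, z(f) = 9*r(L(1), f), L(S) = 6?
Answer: 2418/1019 ≈ 2.3729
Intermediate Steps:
s = 276 (s = 6*(-4 - 10*(-5)) = 6*(-4 + 50) = 6*46 = 276)
z(f) = 45 (z(f) = 9*5 = 45)
T = -1045 (T = -1321 + 276 = -1045)
(z(-8) + 2373)/(2064 + T) = (45 + 2373)/(2064 - 1045) = 2418/1019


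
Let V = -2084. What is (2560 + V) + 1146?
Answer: 1622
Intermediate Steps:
(2560 + V) + 1146 = (2560 - 2084) + 1146 = 476 + 1146 = 1622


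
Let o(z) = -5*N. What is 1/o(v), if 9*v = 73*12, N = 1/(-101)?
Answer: 101/5 ≈ 20.200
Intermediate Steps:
N = -1/101 ≈ -0.0099010
v = 292/3 (v = (73*12)/9 = (1/9)*876 = 292/3 ≈ 97.333)
o(z) = 5/101 (o(z) = -5*(-1/101) = 5/101)
1/o(v) = 1/(5/101) = 101/5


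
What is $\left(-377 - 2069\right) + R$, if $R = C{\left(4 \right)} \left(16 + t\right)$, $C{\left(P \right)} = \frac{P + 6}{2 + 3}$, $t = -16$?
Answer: $-2446$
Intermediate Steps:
$C{\left(P \right)} = \frac{6}{5} + \frac{P}{5}$ ($C{\left(P \right)} = \frac{6 + P}{5} = \left(6 + P\right) \frac{1}{5} = \frac{6}{5} + \frac{P}{5}$)
$R = 0$ ($R = \left(\frac{6}{5} + \frac{1}{5} \cdot 4\right) \left(16 - 16\right) = \left(\frac{6}{5} + \frac{4}{5}\right) 0 = 2 \cdot 0 = 0$)
$\left(-377 - 2069\right) + R = \left(-377 - 2069\right) + 0 = -2446 + 0 = -2446$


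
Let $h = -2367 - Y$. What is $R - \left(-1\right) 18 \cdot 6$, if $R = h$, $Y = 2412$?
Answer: $-4671$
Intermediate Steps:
$h = -4779$ ($h = -2367 - 2412 = -4779$)
$R = -4779$
$R - \left(-1\right) 18 \cdot 6 = -4779 - \left(-1\right) 18 \cdot 6 = -4779 - \left(-18\right) 6 = -4779 - -108 = -4779 + 108 = -4671$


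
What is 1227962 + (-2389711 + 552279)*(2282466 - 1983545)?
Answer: -549245782910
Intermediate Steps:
1227962 + (-2389711 + 552279)*(2282466 - 1983545) = 1227962 - 1837432*298921 = 1227962 - 549247010872 = -549245782910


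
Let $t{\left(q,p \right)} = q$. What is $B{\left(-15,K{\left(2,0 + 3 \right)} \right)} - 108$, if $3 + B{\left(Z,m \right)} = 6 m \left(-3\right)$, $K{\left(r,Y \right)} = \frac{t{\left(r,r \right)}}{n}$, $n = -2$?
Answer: $-93$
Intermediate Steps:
$K{\left(r,Y \right)} = - \frac{r}{2}$ ($K{\left(r,Y \right)} = \frac{r}{-2} = r \left(- \frac{1}{2}\right) = - \frac{r}{2}$)
$B{\left(Z,m \right)} = -3 - 18 m$ ($B{\left(Z,m \right)} = -3 + 6 m \left(-3\right) = -3 - 18 m$)
$B{\left(-15,K{\left(2,0 + 3 \right)} \right)} - 108 = \left(-3 - 18 \left(\left(- \frac{1}{2}\right) 2\right)\right) - 108 = \left(-3 - -18\right) - 108 = \left(-3 + 18\right) - 108 = 15 - 108 = -93$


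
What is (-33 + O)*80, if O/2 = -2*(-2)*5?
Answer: 560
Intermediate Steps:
O = 40 (O = 2*(-2*(-2)*5) = 2*(4*5) = 2*20 = 40)
(-33 + O)*80 = (-33 + 40)*80 = 7*80 = 560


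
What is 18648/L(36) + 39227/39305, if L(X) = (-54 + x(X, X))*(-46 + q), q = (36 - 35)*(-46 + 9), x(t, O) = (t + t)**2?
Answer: 177438941/185951955 ≈ 0.95422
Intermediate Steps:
x(t, O) = 4*t**2 (x(t, O) = (2*t)**2 = 4*t**2)
q = -37 (q = 1*(-37) = -37)
L(X) = 4482 - 332*X**2 (L(X) = (-54 + 4*X**2)*(-46 - 37) = (-54 + 4*X**2)*(-83) = 4482 - 332*X**2)
18648/L(36) + 39227/39305 = 18648/(4482 - 332*36**2) + 39227/39305 = 18648/(4482 - 332*1296) + 39227*(1/39305) = 18648/(4482 - 430272) + 39227/39305 = 18648/(-425790) + 39227/39305 = 18648*(-1/425790) + 39227/39305 = -1036/23655 + 39227/39305 = 177438941/185951955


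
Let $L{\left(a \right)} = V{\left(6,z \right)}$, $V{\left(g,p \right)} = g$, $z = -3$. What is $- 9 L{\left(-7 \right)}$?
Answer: $-54$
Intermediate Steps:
$L{\left(a \right)} = 6$
$- 9 L{\left(-7 \right)} = \left(-9\right) 6 = -54$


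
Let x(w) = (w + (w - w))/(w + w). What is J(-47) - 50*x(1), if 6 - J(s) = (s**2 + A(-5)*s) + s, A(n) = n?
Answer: -2416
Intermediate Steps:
x(w) = 1/2 (x(w) = (w + 0)/((2*w)) = w*(1/(2*w)) = 1/2)
J(s) = 6 - s**2 + 4*s (J(s) = 6 - ((s**2 - 5*s) + s) = 6 - (s**2 - 4*s) = 6 + (-s**2 + 4*s) = 6 - s**2 + 4*s)
J(-47) - 50*x(1) = (6 - 1*(-47)**2 + 4*(-47)) - 50/2 = (6 - 1*2209 - 188) - 1*25 = (6 - 2209 - 188) - 25 = -2391 - 25 = -2416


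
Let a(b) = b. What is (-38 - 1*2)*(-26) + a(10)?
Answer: 1050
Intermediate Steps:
(-38 - 1*2)*(-26) + a(10) = (-38 - 1*2)*(-26) + 10 = (-38 - 2)*(-26) + 10 = -40*(-26) + 10 = 1040 + 10 = 1050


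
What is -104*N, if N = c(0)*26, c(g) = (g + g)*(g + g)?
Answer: 0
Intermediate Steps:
c(g) = 4*g² (c(g) = (2*g)*(2*g) = 4*g²)
N = 0 (N = (4*0²)*26 = (4*0)*26 = 0*26 = 0)
-104*N = -104*0 = 0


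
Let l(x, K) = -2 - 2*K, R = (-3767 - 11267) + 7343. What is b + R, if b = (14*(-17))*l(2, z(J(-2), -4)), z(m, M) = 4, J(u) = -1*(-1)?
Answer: -5311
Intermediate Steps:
J(u) = 1
R = -7691 (R = -15034 + 7343 = -7691)
b = 2380 (b = (14*(-17))*(-2 - 2*4) = -238*(-2 - 8) = -238*(-10) = 2380)
b + R = 2380 - 7691 = -5311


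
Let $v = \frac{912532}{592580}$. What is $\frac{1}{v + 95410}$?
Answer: $\frac{148145}{14134742583} \approx 1.0481 \cdot 10^{-5}$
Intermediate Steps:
$v = \frac{228133}{148145}$ ($v = 912532 \cdot \frac{1}{592580} = \frac{228133}{148145} \approx 1.5399$)
$\frac{1}{v + 95410} = \frac{1}{\frac{228133}{148145} + 95410} = \frac{1}{\frac{14134742583}{148145}} = \frac{148145}{14134742583}$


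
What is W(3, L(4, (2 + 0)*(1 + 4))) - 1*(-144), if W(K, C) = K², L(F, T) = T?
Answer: 153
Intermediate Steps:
W(3, L(4, (2 + 0)*(1 + 4))) - 1*(-144) = 3² - 1*(-144) = 9 + 144 = 153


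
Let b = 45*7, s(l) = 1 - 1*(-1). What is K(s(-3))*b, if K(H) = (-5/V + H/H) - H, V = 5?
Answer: -630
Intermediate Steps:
s(l) = 2 (s(l) = 1 + 1 = 2)
K(H) = -H (K(H) = (-5/5 + H/H) - H = (-5*⅕ + 1) - H = (-1 + 1) - H = 0 - H = -H)
b = 315
K(s(-3))*b = -1*2*315 = -2*315 = -630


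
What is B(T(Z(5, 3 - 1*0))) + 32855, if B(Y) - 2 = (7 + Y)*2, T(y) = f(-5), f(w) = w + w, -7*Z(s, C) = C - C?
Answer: 32851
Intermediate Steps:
Z(s, C) = 0 (Z(s, C) = -(C - C)/7 = -1/7*0 = 0)
f(w) = 2*w
T(y) = -10 (T(y) = 2*(-5) = -10)
B(Y) = 16 + 2*Y (B(Y) = 2 + (7 + Y)*2 = 2 + (14 + 2*Y) = 16 + 2*Y)
B(T(Z(5, 3 - 1*0))) + 32855 = (16 + 2*(-10)) + 32855 = (16 - 20) + 32855 = -4 + 32855 = 32851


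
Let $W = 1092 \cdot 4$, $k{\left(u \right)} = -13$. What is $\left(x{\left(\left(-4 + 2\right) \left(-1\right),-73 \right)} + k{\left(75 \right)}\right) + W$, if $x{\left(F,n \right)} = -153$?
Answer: $4202$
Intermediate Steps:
$W = 4368$
$\left(x{\left(\left(-4 + 2\right) \left(-1\right),-73 \right)} + k{\left(75 \right)}\right) + W = \left(-153 - 13\right) + 4368 = -166 + 4368 = 4202$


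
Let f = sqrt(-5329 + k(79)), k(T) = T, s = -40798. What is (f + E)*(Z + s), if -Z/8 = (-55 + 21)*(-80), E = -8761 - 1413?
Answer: 636465092 - 312790*I*sqrt(210) ≈ 6.3647e+8 - 4.5328e+6*I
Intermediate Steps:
E = -10174
f = 5*I*sqrt(210) (f = sqrt(-5329 + 79) = sqrt(-5250) = 5*I*sqrt(210) ≈ 72.457*I)
Z = -21760 (Z = -8*(-55 + 21)*(-80) = -(-272)*(-80) = -8*2720 = -21760)
(f + E)*(Z + s) = (5*I*sqrt(210) - 10174)*(-21760 - 40798) = (-10174 + 5*I*sqrt(210))*(-62558) = 636465092 - 312790*I*sqrt(210)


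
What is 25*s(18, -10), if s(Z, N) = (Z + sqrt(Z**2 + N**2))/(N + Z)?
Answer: 225/4 + 25*sqrt(106)/4 ≈ 120.60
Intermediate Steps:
s(Z, N) = (Z + sqrt(N**2 + Z**2))/(N + Z)
25*s(18, -10) = 25*((18 + sqrt((-10)**2 + 18**2))/(-10 + 18)) = 25*((18 + sqrt(100 + 324))/8) = 25*((18 + sqrt(424))/8) = 25*((18 + 2*sqrt(106))/8) = 25*(9/4 + sqrt(106)/4) = 225/4 + 25*sqrt(106)/4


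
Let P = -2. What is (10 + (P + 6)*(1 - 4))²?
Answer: 4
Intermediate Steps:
(10 + (P + 6)*(1 - 4))² = (10 + (-2 + 6)*(1 - 4))² = (10 + 4*(-3))² = (10 - 12)² = (-2)² = 4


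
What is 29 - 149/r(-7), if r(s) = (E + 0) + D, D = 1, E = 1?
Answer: -91/2 ≈ -45.500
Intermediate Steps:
r(s) = 2 (r(s) = (1 + 0) + 1 = 1 + 1 = 2)
29 - 149/r(-7) = 29 - 149/2 = -91/2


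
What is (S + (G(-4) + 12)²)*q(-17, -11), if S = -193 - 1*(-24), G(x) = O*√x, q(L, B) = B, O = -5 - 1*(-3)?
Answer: 451 + 1056*I ≈ 451.0 + 1056.0*I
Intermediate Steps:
O = -2 (O = -5 + 3 = -2)
G(x) = -2*√x
S = -169 (S = -193 + 24 = -169)
(S + (G(-4) + 12)²)*q(-17, -11) = (-169 + (-4*I + 12)²)*(-11) = (-169 + (12 - 4*I)²)*(-11) = 1859 - 11*(12 - 4*I)²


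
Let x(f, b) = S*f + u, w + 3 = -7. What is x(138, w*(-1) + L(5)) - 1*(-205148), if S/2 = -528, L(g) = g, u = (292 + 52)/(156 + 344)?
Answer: 7427586/125 ≈ 59421.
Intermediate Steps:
u = 86/125 (u = 344/500 = 344*(1/500) = 86/125 ≈ 0.68800)
S = -1056 (S = 2*(-528) = -1056)
w = -10 (w = -3 - 7 = -10)
x(f, b) = 86/125 - 1056*f (x(f, b) = -1056*f + 86/125 = 86/125 - 1056*f)
x(138, w*(-1) + L(5)) - 1*(-205148) = (86/125 - 1056*138) - 1*(-205148) = (86/125 - 145728) + 205148 = -18215914/125 + 205148 = 7427586/125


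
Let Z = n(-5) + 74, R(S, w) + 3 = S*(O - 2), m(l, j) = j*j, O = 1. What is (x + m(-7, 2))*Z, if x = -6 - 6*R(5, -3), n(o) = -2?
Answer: 3312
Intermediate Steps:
m(l, j) = j²
R(S, w) = -3 - S (R(S, w) = -3 + S*(1 - 2) = -3 + S*(-1) = -3 - S)
Z = 72 (Z = -2 + 74 = 72)
x = 42 (x = -6 - 6*(-3 - 1*5) = -6 - 6*(-3 - 5) = -6 - 6*(-8) = -6 + 48 = 42)
(x + m(-7, 2))*Z = (42 + 2²)*72 = (42 + 4)*72 = 46*72 = 3312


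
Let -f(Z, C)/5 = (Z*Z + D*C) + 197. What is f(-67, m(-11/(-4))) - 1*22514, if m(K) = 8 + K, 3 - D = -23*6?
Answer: -214091/4 ≈ -53523.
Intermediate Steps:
D = 141 (D = 3 - (-23)*6 = 3 - 1*(-138) = 3 + 138 = 141)
f(Z, C) = -985 - 705*C - 5*Z**2 (f(Z, C) = -5*((Z*Z + 141*C) + 197) = -5*((Z**2 + 141*C) + 197) = -5*(197 + Z**2 + 141*C) = -985 - 705*C - 5*Z**2)
f(-67, m(-11/(-4))) - 1*22514 = (-985 - 705*(8 - 11/(-4)) - 5*(-67)**2) - 1*22514 = (-985 - 705*(8 - 11*(-1/4)) - 5*4489) - 22514 = (-985 - 705*(8 + 11/4) - 22445) - 22514 = (-985 - 705*43/4 - 22445) - 22514 = (-985 - 30315/4 - 22445) - 22514 = -124035/4 - 22514 = -214091/4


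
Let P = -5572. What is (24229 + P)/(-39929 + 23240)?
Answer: -6219/5563 ≈ -1.1179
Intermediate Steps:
(24229 + P)/(-39929 + 23240) = (24229 - 5572)/(-39929 + 23240) = 18657/(-16689) = 18657*(-1/16689) = -6219/5563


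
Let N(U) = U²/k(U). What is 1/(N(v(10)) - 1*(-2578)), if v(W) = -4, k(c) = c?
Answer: 1/2574 ≈ 0.00038850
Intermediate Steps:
N(U) = U (N(U) = U²/U = U)
1/(N(v(10)) - 1*(-2578)) = 1/(-4 - 1*(-2578)) = 1/(-4 + 2578) = 1/2574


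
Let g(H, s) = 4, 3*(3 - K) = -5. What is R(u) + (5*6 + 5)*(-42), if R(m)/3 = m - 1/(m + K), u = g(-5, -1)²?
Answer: -88173/62 ≈ -1422.1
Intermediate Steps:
K = 14/3 (K = 3 - ⅓*(-5) = 3 + 5/3 = 14/3 ≈ 4.6667)
u = 16 (u = 4² = 16)
R(m) = -3/(14/3 + m) + 3*m (R(m) = 3*(m - 1/(m + 14/3)) = 3*(m - 1/(14/3 + m)) = -3/(14/3 + m) + 3*m)
R(u) + (5*6 + 5)*(-42) = 3*(-3 + 3*16² + 14*16)/(14 + 3*16) + (5*6 + 5)*(-42) = 3*(-3 + 3*256 + 224)/(14 + 48) + (30 + 5)*(-42) = 3*(-3 + 768 + 224)/62 + 35*(-42) = 3*(1/62)*989 - 1470 = 2967/62 - 1470 = -88173/62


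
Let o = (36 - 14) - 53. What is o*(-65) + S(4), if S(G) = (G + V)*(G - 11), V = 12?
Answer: 1903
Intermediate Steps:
o = -31 (o = 22 - 53 = -31)
S(G) = (-11 + G)*(12 + G) (S(G) = (G + 12)*(G - 11) = (12 + G)*(-11 + G) = (-11 + G)*(12 + G))
o*(-65) + S(4) = -31*(-65) + (-132 + 4 + 4²) = 2015 + (-132 + 4 + 16) = 2015 - 112 = 1903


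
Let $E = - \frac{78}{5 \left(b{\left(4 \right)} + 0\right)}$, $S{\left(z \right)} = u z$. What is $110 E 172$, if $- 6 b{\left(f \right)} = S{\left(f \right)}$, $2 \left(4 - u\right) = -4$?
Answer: $73788$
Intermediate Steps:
$u = 6$ ($u = 4 - -2 = 4 + 2 = 6$)
$S{\left(z \right)} = 6 z$
$b{\left(f \right)} = - f$ ($b{\left(f \right)} = - \frac{6 f}{6} = - f$)
$E = \frac{39}{10}$ ($E = - \frac{78}{5 \left(\left(-1\right) 4 + 0\right)} = - \frac{78}{5 \left(-4 + 0\right)} = - \frac{78}{5 \left(-4\right)} = - \frac{78}{-20} = \left(-78\right) \left(- \frac{1}{20}\right) = \frac{39}{10} \approx 3.9$)
$110 E 172 = 110 \cdot \frac{39}{10} \cdot 172 = 429 \cdot 172 = 73788$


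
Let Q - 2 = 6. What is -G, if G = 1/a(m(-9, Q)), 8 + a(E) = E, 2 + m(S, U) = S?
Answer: 1/19 ≈ 0.052632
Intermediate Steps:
Q = 8 (Q = 2 + 6 = 8)
m(S, U) = -2 + S
a(E) = -8 + E
G = -1/19 (G = 1/(-8 + (-2 - 9)) = 1/(-8 - 11) = 1/(-19) = -1/19 ≈ -0.052632)
-G = -1*(-1/19) = 1/19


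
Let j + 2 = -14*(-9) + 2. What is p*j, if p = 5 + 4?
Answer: 1134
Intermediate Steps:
j = 126 (j = -2 + (-14*(-9) + 2) = -2 + (126 + 2) = -2 + 128 = 126)
p = 9
p*j = 9*126 = 1134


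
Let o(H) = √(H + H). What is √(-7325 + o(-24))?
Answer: √(-7325 + 4*I*√3) ≈ 0.0405 + 85.586*I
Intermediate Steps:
o(H) = √2*√H (o(H) = √(2*H) = √2*√H)
√(-7325 + o(-24)) = √(-7325 + √2*√(-24)) = √(-7325 + √2*(2*I*√6)) = √(-7325 + 4*I*√3)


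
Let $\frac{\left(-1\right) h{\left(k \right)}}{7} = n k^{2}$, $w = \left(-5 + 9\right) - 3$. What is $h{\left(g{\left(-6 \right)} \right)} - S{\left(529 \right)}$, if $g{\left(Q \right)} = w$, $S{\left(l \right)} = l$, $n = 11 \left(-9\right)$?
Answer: $164$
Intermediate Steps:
$n = -99$
$w = 1$ ($w = 4 - 3 = 1$)
$g{\left(Q \right)} = 1$
$h{\left(k \right)} = 693 k^{2}$ ($h{\left(k \right)} = - 7 \left(- 99 k^{2}\right) = 693 k^{2}$)
$h{\left(g{\left(-6 \right)} \right)} - S{\left(529 \right)} = 693 \cdot 1^{2} - 529 = 693 \cdot 1 - 529 = 693 - 529 = 164$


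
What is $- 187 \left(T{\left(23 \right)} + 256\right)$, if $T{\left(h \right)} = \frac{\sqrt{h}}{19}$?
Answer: $-47872 - \frac{187 \sqrt{23}}{19} \approx -47919.0$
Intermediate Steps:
$T{\left(h \right)} = \frac{\sqrt{h}}{19}$
$- 187 \left(T{\left(23 \right)} + 256\right) = - 187 \left(\frac{\sqrt{23}}{19} + 256\right) = - 187 \left(256 + \frac{\sqrt{23}}{19}\right) = -47872 - \frac{187 \sqrt{23}}{19}$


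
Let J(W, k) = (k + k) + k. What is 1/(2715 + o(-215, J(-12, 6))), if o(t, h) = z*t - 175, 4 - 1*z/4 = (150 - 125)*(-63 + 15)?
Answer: -1/1032900 ≈ -9.6815e-7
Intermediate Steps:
J(W, k) = 3*k (J(W, k) = 2*k + k = 3*k)
z = 4816 (z = 16 - 4*(150 - 125)*(-63 + 15) = 16 - 100*(-48) = 16 - 4*(-1200) = 16 + 4800 = 4816)
o(t, h) = -175 + 4816*t (o(t, h) = 4816*t - 175 = -175 + 4816*t)
1/(2715 + o(-215, J(-12, 6))) = 1/(2715 + (-175 + 4816*(-215))) = 1/(2715 + (-175 - 1035440)) = 1/(2715 - 1035615) = 1/(-1032900) = -1/1032900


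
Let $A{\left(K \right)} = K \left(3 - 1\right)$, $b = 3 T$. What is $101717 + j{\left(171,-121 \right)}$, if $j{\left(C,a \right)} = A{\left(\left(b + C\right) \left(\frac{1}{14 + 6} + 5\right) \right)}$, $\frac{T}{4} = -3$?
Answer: $\frac{206161}{2} \approx 1.0308 \cdot 10^{5}$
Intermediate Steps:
$T = -12$ ($T = 4 \left(-3\right) = -12$)
$b = -36$ ($b = 3 \left(-12\right) = -36$)
$A{\left(K \right)} = 2 K$ ($A{\left(K \right)} = K 2 = 2 K$)
$j{\left(C,a \right)} = - \frac{1818}{5} + \frac{101 C}{10}$ ($j{\left(C,a \right)} = 2 \left(-36 + C\right) \left(\frac{1}{14 + 6} + 5\right) = 2 \left(-36 + C\right) \left(\frac{1}{20} + 5\right) = 2 \left(-36 + C\right) \frac{101}{20} = 2 \left(- \frac{909}{5} + \frac{101 C}{20}\right) = - \frac{1818}{5} + \frac{101 C}{10}$)
$101717 + j{\left(171,-121 \right)} = 101717 + \left(- \frac{1818}{5} + \frac{101}{10} \cdot 171\right) = 101717 + \left(- \frac{1818}{5} + \frac{17271}{10}\right) = 101717 + \frac{2727}{2} = \frac{206161}{2}$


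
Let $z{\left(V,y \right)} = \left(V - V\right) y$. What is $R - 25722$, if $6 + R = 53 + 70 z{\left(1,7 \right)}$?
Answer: $-25675$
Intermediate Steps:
$z{\left(V,y \right)} = 0$ ($z{\left(V,y \right)} = 0 y = 0$)
$R = 47$ ($R = -6 + \left(53 + 70 \cdot 0\right) = -6 + \left(53 + 0\right) = -6 + 53 = 47$)
$R - 25722 = 47 - 25722 = -25675$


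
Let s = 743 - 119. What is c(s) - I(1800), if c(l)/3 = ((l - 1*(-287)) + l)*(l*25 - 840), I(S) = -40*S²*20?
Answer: 2659969800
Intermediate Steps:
s = 624
I(S) = -800*S²
c(l) = 3*(-840 + 25*l)*(287 + 2*l) (c(l) = 3*(((l - 1*(-287)) + l)*(l*25 - 840)) = 3*(((l + 287) + l)*(25*l - 840)) = 3*(((287 + l) + l)*(-840 + 25*l)) = 3*((287 + 2*l)*(-840 + 25*l)) = 3*((-840 + 25*l)*(287 + 2*l)) = 3*(-840 + 25*l)*(287 + 2*l))
c(s) - I(1800) = (-723240 + 150*624² + 16485*624) - (-800)*1800² = (-723240 + 150*389376 + 10286640) - (-800)*3240000 = (-723240 + 58406400 + 10286640) - 1*(-2592000000) = 67969800 + 2592000000 = 2659969800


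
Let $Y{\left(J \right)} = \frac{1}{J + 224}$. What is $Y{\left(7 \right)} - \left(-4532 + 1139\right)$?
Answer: $\frac{783784}{231} \approx 3393.0$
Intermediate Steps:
$Y{\left(J \right)} = \frac{1}{224 + J}$
$Y{\left(7 \right)} - \left(-4532 + 1139\right) = \frac{1}{224 + 7} - \left(-4532 + 1139\right) = \frac{1}{231} - -3393 = \frac{1}{231} + 3393 = \frac{783784}{231}$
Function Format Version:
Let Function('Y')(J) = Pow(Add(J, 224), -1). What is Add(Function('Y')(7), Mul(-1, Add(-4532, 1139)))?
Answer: Rational(783784, 231) ≈ 3393.0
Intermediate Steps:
Function('Y')(J) = Pow(Add(224, J), -1)
Add(Function('Y')(7), Mul(-1, Add(-4532, 1139))) = Add(Pow(Add(224, 7), -1), Mul(-1, Add(-4532, 1139))) = Add(Pow(231, -1), Mul(-1, -3393)) = Add(Rational(1, 231), 3393) = Rational(783784, 231)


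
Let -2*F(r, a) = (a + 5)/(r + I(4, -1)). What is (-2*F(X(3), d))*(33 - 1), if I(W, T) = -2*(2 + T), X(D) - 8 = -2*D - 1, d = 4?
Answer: -288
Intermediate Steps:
X(D) = 7 - 2*D (X(D) = 8 + (-2*D - 1) = 8 + (-1 - 2*D) = 7 - 2*D)
I(W, T) = -4 - 2*T
F(r, a) = -(5 + a)/(2*(-2 + r)) (F(r, a) = -(a + 5)/(2*(r + (-4 - 2*(-1)))) = -(5 + a)/(2*(r + (-4 + 2))) = -(5 + a)/(2*(r - 2)) = -(5 + a)/(2*(-2 + r)))
(-2*F(X(3), d))*(33 - 1) = (-(-5 - 1*4)/(-2 + (7 - 2*3)))*(33 - 1) = -(-5 - 4)/(-2 + (7 - 6))*32 = -(-9)/(-2 + 1)*32 = -(-9)/(-1)*32 = -(-1)*(-9)*32 = -2*9/2*32 = -9*32 = -288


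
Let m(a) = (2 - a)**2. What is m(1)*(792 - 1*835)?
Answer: -43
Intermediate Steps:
m(1)*(792 - 1*835) = (-2 + 1)**2*(792 - 1*835) = (-1)**2*(792 - 835) = 1*(-43) = -43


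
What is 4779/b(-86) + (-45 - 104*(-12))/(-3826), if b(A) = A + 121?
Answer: 18242349/133910 ≈ 136.23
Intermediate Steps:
b(A) = 121 + A
4779/b(-86) + (-45 - 104*(-12))/(-3826) = 4779/(121 - 86) + (-45 - 104*(-12))/(-3826) = 4779/35 + (-45 + 1248)*(-1/3826) = 4779*(1/35) + 1203*(-1/3826) = 4779/35 - 1203/3826 = 18242349/133910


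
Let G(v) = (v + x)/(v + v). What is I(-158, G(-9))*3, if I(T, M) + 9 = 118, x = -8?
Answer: 327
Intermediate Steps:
G(v) = (-8 + v)/(2*v) (G(v) = (v - 8)/(v + v) = (-8 + v)/((2*v)) = (-8 + v)*(1/(2*v)) = (-8 + v)/(2*v))
I(T, M) = 109 (I(T, M) = -9 + 118 = 109)
I(-158, G(-9))*3 = 109*3 = 327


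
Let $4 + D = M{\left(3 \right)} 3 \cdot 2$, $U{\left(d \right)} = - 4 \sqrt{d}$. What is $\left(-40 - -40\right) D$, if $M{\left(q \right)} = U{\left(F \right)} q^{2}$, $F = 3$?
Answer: $0$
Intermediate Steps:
$M{\left(q \right)} = - 4 \sqrt{3} q^{2}$
$D = -4 - 216 \sqrt{3}$ ($D = -4 + - 4 \sqrt{3} \cdot 3^{2} \cdot 3 \cdot 2 = -4 + \left(-4\right) \sqrt{3} \cdot 9 \cdot 3 \cdot 2 = -4 + - 36 \sqrt{3} \cdot 3 \cdot 2 = -4 + - 108 \sqrt{3} \cdot 2 = -4 - 216 \sqrt{3} \approx -378.12$)
$\left(-40 - -40\right) D = \left(-40 - -40\right) \left(-4 - 216 \sqrt{3}\right) = \left(-40 + 40\right) \left(-4 - 216 \sqrt{3}\right) = 0 \left(-4 - 216 \sqrt{3}\right) = 0$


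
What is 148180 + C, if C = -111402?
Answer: 36778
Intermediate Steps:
148180 + C = 148180 - 111402 = 36778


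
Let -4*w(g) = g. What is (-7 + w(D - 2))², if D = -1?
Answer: 625/16 ≈ 39.063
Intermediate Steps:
w(g) = -g/4
(-7 + w(D - 2))² = (-7 - (-1 - 2)/4)² = (-7 - ¼*(-3))² = (-7 + ¾)² = (-25/4)² = 625/16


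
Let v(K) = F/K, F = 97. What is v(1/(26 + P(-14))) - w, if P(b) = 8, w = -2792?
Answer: 6090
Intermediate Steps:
v(K) = 97/K
v(1/(26 + P(-14))) - w = 97/(1/(26 + 8)) - 1*(-2792) = 97/(1/34) + 2792 = 97*34 + 2792 = 3298 + 2792 = 6090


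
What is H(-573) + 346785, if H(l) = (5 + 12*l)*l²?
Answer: -2255601774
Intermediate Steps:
H(l) = l²*(5 + 12*l)
H(-573) + 346785 = (-573)²*(5 + 12*(-573)) + 346785 = 328329*(5 - 6876) + 346785 = 328329*(-6871) + 346785 = -2255948559 + 346785 = -2255601774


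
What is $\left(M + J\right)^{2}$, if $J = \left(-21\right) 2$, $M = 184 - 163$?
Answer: $441$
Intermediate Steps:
$M = 21$
$J = -42$
$\left(M + J\right)^{2} = \left(21 - 42\right)^{2} = \left(-21\right)^{2} = 441$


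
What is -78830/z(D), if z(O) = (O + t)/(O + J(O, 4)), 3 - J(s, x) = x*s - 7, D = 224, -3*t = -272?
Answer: 39139095/236 ≈ 1.6584e+5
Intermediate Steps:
t = 272/3 (t = -⅓*(-272) = 272/3 ≈ 90.667)
J(s, x) = 10 - s*x (J(s, x) = 3 - (x*s - 7) = 3 - (s*x - 7) = 3 - (-7 + s*x) = 3 + (7 - s*x) = 10 - s*x)
z(O) = (272/3 + O)/(10 - 3*O) (z(O) = (O + 272/3)/(O + (10 - 1*O*4)) = (272/3 + O)/(O + (10 - 4*O)) = (272/3 + O)/(10 - 3*O))
-78830/z(D) = -78830*3*(10 - 3*224)/(272 + 3*224) = -78830*3*(10 - 672)/(272 + 672) = -78830/((⅓)*944/(-662)) = -78830/((⅓)*(-1/662)*944) = -78830/(-472/993) = -78830*(-993/472) = 39139095/236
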